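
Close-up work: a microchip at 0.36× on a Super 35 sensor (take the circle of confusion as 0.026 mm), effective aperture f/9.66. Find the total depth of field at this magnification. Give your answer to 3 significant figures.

At magnification m, DoF ≈ 2·N_eff·c/m² = 2 × 9.66 × 0.026 / 0.36² = 0.5023 / 0.1296 ≈ 3.88 mm.

3.88 mm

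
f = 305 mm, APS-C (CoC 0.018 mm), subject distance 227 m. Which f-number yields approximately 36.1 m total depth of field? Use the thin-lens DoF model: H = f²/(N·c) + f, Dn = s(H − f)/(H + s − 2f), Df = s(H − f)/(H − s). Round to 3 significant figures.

Write h = H − f = f²/(N·c). The thin-lens limits are Dn = s·h/(h + (s−f)) and Df = s·h/(h − (s−f)), so DoF = Df − Dn = 2·s·(s−f)·h / (h² − (s−f)²).
That is a quadratic in h: DoF·h² − 2·s·(s−f)·h − DoF·(s−f)² = 0 ⇒ h = (s−f)·(s + √(s² + DoF²)) / DoF = 226695 × (227000 + √(227000² + 36100²)) / 36100 = 226695 × (227000 + 229853) / 36100 ≈ 2868870 mm.
Then N = f²/(c·h) = 305² / (0.018 × 2868870) = 93025 / 51640 ≈ 1.80.

f/1.80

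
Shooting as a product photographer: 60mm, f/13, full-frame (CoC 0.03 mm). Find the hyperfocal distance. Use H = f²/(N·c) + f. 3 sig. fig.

Hyperfocal distance H = f²/(N·c) + f = 60²/(13 × 0.03) + 60 = 3600/0.39 + 60 ≈ 9290.8 mm ≈ 9.29 m.

9.29 m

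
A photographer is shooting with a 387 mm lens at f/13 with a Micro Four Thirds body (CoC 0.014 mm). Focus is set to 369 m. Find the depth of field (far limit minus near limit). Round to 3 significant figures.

Hyperfocal distance H = f²/(N·c) + f = 387²/(13 × 0.014) + 387 = 149769/0.182 + 387 ≈ 823293.6 mm ≈ 823.3 m.
Near limit Dn = s·(H − f)/(H + s − 2f) = 369000 × (823293.6 − 387) / (823293.6 + 369000 − 2 × 387) = 369000 × 822906.6 / 1191519.6 ≈ 254845 mm.
Far limit Df = s·(H − f)/(H − s) = 369000 × (823293.6 − 387) / (823293.6 − 369000) = 369000 × 822906.6 / 454293.6 ≈ 668406 mm.
Depth of field = Df − Dn = 668406 − 254845 ≈ 413561 mm ≈ 414 m.

414 m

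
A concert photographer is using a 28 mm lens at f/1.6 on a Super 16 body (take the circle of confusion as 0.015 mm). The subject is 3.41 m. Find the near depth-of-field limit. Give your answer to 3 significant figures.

Hyperfocal distance H = f²/(N·c) + f = 28²/(1.6 × 0.015) + 28 = 784/0.024 + 28 ≈ 32694.7 mm ≈ 32.69 m.
Near limit Dn = s·(H − f)/(H + s − 2f) = 3410 × (32694.7 − 28) / (32694.7 + 3410 − 2 × 28) = 3410 × 32666.7 / 36048.7 ≈ 3090.1 mm ≈ 3.09 m.

3.09 m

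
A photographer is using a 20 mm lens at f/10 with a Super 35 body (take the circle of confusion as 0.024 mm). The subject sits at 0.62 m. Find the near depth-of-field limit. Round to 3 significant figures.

Hyperfocal distance H = f²/(N·c) + f = 20²/(10 × 0.024) + 20 = 400/0.24 + 20 ≈ 1686.7 mm ≈ 1.687 m.
Near limit Dn = s·(H − f)/(H + s − 2f) = 620 × (1686.7 − 20) / (1686.7 + 620 − 2 × 20) = 620 × 1666.7 / 2266.7 ≈ 455.88 mm.

456 mm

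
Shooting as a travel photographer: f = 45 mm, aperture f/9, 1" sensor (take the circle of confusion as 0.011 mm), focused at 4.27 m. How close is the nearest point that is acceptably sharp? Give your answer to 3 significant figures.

3.54 m

Hyperfocal distance H = f²/(N·c) + f = 45²/(9 × 0.011) + 45 = 2025/0.099 + 45 ≈ 20499.5 mm ≈ 20.50 m.
Near limit Dn = s·(H − f)/(H + s − 2f) = 4270 × (20499.5 − 45) / (20499.5 + 4270 − 2 × 45) = 4270 × 20454.5 / 24679.5 ≈ 3539.0 mm ≈ 3.54 m.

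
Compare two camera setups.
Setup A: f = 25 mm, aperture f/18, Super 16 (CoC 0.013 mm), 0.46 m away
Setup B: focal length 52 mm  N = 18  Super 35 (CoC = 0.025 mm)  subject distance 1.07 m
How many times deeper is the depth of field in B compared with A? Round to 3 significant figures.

Setup A: H = 25²/(18×0.013) + 25 ≈ 2695.9 mm; DoF = Df − Dn = 549.49 − 395.58 ≈ 153.91 mm.
Setup B: H = 52²/(18×0.025) + 52 ≈ 6060.9 mm; DoF = Df − Dn = 1288.25 − 914.99 ≈ 373.26 mm.
Ratio = 373.26 / 153.91 ≈ 2.43.

2.43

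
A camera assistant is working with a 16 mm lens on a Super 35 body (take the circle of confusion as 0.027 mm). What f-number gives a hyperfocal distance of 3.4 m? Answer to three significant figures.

Rearrange H = f²/(N·c) + f for N: N = f² / ((H − f)·c).
N = 16² / ((3400 − 16) × 0.027) = 256 / 91.37 ≈ 2.80.

f/2.80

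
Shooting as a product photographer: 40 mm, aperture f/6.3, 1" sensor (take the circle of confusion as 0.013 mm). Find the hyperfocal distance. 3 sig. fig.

19.6 m

Hyperfocal distance H = f²/(N·c) + f = 40²/(6.3 × 0.013) + 40 = 1600/0.0819 + 40 ≈ 19576.0 mm ≈ 19.6 m.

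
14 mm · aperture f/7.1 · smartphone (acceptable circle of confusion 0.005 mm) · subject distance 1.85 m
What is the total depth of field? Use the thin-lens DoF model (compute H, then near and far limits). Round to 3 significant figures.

Hyperfocal distance H = f²/(N·c) + f = 14²/(7.1 × 0.005) + 14 = 196/0.0355 + 14 ≈ 5535.1 mm ≈ 5.535 m.
Near limit Dn = s·(H − f)/(H + s − 2f) = 1850 × (5535.1 − 14) / (5535.1 + 1850 − 2 × 14) = 1850 × 5521.1 / 7357.1 ≈ 1388.3 mm.
Far limit Df = s·(H − f)/(H − s) = 1850 × (5535.1 − 14) / (5535.1 − 1850) = 1850 × 5521.1 / 3685.1 ≈ 2771.7 mm.
Depth of field = Df − Dn = 2771.7 − 1388.3 ≈ 1383.4 mm ≈ 1.38 m.

1.38 m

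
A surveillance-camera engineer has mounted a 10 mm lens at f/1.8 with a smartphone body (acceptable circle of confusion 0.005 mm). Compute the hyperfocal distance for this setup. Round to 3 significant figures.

11.1 m

Hyperfocal distance H = f²/(N·c) + f = 10²/(1.8 × 0.005) + 10 = 100/0.009 + 10 ≈ 11121.1 mm ≈ 11.1 m.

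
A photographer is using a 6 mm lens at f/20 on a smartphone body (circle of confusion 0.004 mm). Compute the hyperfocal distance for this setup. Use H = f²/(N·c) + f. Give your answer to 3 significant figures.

456 mm

Hyperfocal distance H = f²/(N·c) + f = 6²/(20 × 0.004) + 6 = 36/0.08 + 6 ≈ 456.0 mm ≈ 0.456 m.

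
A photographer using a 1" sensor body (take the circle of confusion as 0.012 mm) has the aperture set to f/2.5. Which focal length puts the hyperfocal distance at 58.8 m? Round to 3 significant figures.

42.0 mm

From H = f²/(N·c) + f, with f ≪ H: f ≈ √(H·N·c) = √(58800 × 2.5 × 0.012) = √1764.0 ≈ 42.00 mm.
The +f correction barely moves this — solving exactly, f² + N·c·f − N·c·H = 0 ⇒ f = (−N·c + √((N·c)² + 4·N·c·H))/2 = (−0.03 + √7056.0)/2 ≈ 41.985 mm, so f ≈ 42.0 mm.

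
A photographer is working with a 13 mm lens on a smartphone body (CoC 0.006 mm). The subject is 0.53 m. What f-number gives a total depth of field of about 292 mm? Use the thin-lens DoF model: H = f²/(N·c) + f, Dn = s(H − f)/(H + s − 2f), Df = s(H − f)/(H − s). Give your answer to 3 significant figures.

f/14

Write h = H − f = f²/(N·c). The thin-lens limits are Dn = s·h/(h + (s−f)) and Df = s·h/(h − (s−f)), so DoF = Df − Dn = 2·s·(s−f)·h / (h² − (s−f)²).
That is a quadratic in h: DoF·h² − 2·s·(s−f)·h − DoF·(s−f)² = 0 ⇒ h = (s−f)·(s + √(s² + DoF²)) / DoF = 517 × (530 + √(530² + 292²)) / 292 = 517 × (530 + 605.115) / 292 ≈ 2009.8 mm.
Then N = f²/(c·h) = 13² / (0.006 × 2009.8) = 169 / 12.059 ≈ 14.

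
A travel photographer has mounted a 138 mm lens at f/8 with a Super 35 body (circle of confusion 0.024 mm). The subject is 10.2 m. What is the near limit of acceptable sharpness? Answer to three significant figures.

Hyperfocal distance H = f²/(N·c) + f = 138²/(8 × 0.024) + 138 = 19044/0.192 + 138 ≈ 99325.5 mm ≈ 99.33 m.
Near limit Dn = s·(H − f)/(H + s − 2f) = 10200 × (99325.5 − 138) / (99325.5 + 10200 − 2 × 138) = 10200 × 99187.5 / 109249.5 ≈ 9260.6 mm ≈ 9.26 m.

9.26 m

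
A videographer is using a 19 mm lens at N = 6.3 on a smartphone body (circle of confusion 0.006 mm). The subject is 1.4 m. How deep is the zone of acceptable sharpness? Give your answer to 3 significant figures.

414 mm

Hyperfocal distance H = f²/(N·c) + f = 19²/(6.3 × 0.006) + 19 = 361/0.0378 + 19 ≈ 9569.3 mm ≈ 9.569 m.
Near limit Dn = s·(H − f)/(H + s − 2f) = 1400 × (9569.3 − 19) / (9569.3 + 1400 − 2 × 19) = 1400 × 9550.3 / 10931.3 ≈ 1223.13 mm.
Far limit Df = s·(H − f)/(H − s) = 1400 × (9569.3 − 19) / (9569.3 − 1400) = 1400 × 9550.3 / 8169.3 ≈ 1636.67 mm.
Depth of field = Df − Dn = 1636.67 − 1223.13 ≈ 413.54 mm.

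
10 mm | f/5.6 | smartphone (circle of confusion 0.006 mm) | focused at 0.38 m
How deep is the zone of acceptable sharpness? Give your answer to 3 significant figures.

Hyperfocal distance H = f²/(N·c) + f = 10²/(5.6 × 0.006) + 10 = 100/0.0336 + 10 ≈ 2986.2 mm ≈ 2.986 m.
Near limit Dn = s·(H − f)/(H + s − 2f) = 380 × (2986.2 − 10) / (2986.2 + 380 − 2 × 10) = 380 × 2976.2 / 3346.2 ≈ 337.982 mm.
Far limit Df = s·(H − f)/(H − s) = 380 × (2986.2 − 10) / (2986.2 − 380) = 380 × 2976.2 / 2606.2 ≈ 433.948 mm.
Depth of field = Df − Dn = 433.948 − 337.982 ≈ 95.966 mm.

96.0 mm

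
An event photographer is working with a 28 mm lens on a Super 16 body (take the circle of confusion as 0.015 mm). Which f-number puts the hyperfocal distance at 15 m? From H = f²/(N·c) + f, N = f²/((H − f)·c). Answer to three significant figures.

f/3.49

Rearrange H = f²/(N·c) + f for N: N = f² / ((H − f)·c).
N = 28² / ((15000 − 28) × 0.015) = 784 / 224.6 ≈ 3.49.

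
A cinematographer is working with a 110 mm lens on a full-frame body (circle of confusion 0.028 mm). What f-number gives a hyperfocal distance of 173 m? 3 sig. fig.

f/2.50

Rearrange H = f²/(N·c) + f for N: N = f² / ((H − f)·c).
N = 110² / ((173000 − 110) × 0.028) = 12100 / 4841 ≈ 2.50.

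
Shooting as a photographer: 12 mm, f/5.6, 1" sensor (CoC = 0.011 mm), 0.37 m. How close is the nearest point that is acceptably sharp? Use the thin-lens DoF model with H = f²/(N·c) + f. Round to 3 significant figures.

321 mm

Hyperfocal distance H = f²/(N·c) + f = 12²/(5.6 × 0.011) + 12 = 144/0.0616 + 12 ≈ 2349.7 mm ≈ 2.350 m.
Near limit Dn = s·(H − f)/(H + s − 2f) = 370 × (2349.7 − 12) / (2349.7 + 370 − 2 × 12) = 370 × 2337.7 / 2695.7 ≈ 320.86 mm.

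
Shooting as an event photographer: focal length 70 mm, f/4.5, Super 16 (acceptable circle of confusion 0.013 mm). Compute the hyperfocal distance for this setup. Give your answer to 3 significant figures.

83.8 m

Hyperfocal distance H = f²/(N·c) + f = 70²/(4.5 × 0.013) + 70 = 4900/0.0585 + 70 ≈ 83830.7 mm ≈ 83.8 m.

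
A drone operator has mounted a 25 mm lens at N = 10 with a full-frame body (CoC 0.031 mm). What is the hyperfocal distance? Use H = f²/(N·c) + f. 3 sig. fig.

Hyperfocal distance H = f²/(N·c) + f = 25²/(10 × 0.031) + 25 = 625/0.31 + 25 ≈ 2041.1 mm ≈ 2.04 m.

2.04 m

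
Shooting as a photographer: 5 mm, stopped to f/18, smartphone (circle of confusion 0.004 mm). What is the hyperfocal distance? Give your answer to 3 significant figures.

Hyperfocal distance H = f²/(N·c) + f = 5²/(18 × 0.004) + 5 = 25/0.072 + 5 ≈ 352.2 mm ≈ 0.352 m.

352 mm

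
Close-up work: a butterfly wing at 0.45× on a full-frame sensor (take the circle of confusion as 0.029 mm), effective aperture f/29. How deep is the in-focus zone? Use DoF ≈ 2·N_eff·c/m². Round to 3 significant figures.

8.31 mm

At magnification m, DoF ≈ 2·N_eff·c/m² = 2 × 29 × 0.029 / 0.45² = 1.682 / 0.2025 ≈ 8.31 mm.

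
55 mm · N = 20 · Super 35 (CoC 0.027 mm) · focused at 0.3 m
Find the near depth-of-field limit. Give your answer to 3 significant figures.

287 mm

Hyperfocal distance H = f²/(N·c) + f = 55²/(20 × 0.027) + 55 = 3025/0.54 + 55 ≈ 5656.9 mm ≈ 5.657 m.
Near limit Dn = s·(H − f)/(H + s − 2f) = 300 × (5656.9 − 55) / (5656.9 + 300 − 2 × 55) = 300 × 5601.9 / 5846.9 ≈ 287.43 mm.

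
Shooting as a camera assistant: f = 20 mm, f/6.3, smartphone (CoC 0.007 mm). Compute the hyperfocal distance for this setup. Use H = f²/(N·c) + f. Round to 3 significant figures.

Hyperfocal distance H = f²/(N·c) + f = 20²/(6.3 × 0.007) + 20 = 400/0.0441 + 20 ≈ 9090.3 mm ≈ 9.09 m.

9.09 m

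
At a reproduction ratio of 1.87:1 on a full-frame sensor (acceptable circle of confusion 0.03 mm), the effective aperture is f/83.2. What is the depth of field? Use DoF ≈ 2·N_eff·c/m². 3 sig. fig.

At magnification m, DoF ≈ 2·N_eff·c/m² = 2 × 83.2 × 0.03 / 1.87² = 4.992 / 3.497 ≈ 1.43 mm.

1.43 mm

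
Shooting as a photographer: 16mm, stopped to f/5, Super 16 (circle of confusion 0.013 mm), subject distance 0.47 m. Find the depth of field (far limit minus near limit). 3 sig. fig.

Hyperfocal distance H = f²/(N·c) + f = 16²/(5 × 0.013) + 16 = 256/0.065 + 16 ≈ 3954.5 mm ≈ 3.954 m.
Near limit Dn = s·(H − f)/(H + s − 2f) = 470 × (3954.5 − 16) / (3954.5 + 470 − 2 × 16) = 470 × 3938.5 / 4392.5 ≈ 421.42 mm.
Far limit Df = s·(H − f)/(H − s) = 470 × (3954.5 − 16) / (3954.5 − 470) = 470 × 3938.5 / 3484.5 ≈ 531.24 mm.
Depth of field = Df − Dn = 531.24 − 421.42 ≈ 109.82 mm.

110 mm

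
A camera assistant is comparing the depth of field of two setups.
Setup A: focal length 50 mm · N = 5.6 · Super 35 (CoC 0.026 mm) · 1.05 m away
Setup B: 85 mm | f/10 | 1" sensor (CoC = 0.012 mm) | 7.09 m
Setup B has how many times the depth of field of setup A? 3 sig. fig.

13.6

Setup A: H = 50²/(5.6×0.026) + 50 ≈ 17220.3 mm; DoF = Df − Dn = 1114.93 − 992.21 ≈ 122.72 mm.
Setup B: H = 85²/(10×0.012) + 85 ≈ 60293.3 mm; DoF = Df − Dn = 8023.5 − 6351.1 ≈ 1672.4 mm.
Ratio = 1672.4 / 122.72 ≈ 13.6.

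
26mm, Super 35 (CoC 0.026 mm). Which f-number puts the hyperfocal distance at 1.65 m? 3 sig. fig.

Rearrange H = f²/(N·c) + f for N: N = f² / ((H − f)·c).
N = 26² / ((1650 − 26) × 0.026) = 676 / 42.22 ≈ 16.

f/16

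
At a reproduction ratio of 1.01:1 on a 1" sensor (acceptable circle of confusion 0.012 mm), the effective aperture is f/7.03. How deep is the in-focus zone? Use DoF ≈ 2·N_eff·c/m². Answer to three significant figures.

At magnification m, DoF ≈ 2·N_eff·c/m² = 2 × 7.03 × 0.012 / 1.01² = 0.1687 / 1.02 ≈ 0.165 mm.

0.165 mm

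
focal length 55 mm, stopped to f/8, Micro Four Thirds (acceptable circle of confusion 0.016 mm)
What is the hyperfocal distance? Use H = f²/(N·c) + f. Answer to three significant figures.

23.7 m

Hyperfocal distance H = f²/(N·c) + f = 55²/(8 × 0.016) + 55 = 3025/0.128 + 55 ≈ 23687.8 mm ≈ 23.7 m.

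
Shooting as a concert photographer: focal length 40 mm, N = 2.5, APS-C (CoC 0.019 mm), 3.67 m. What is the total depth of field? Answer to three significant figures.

0.800 m

Hyperfocal distance H = f²/(N·c) + f = 40²/(2.5 × 0.019) + 40 = 1600/0.0475 + 40 ≈ 33724.2 mm ≈ 33.72 m.
Near limit Dn = s·(H − f)/(H + s − 2f) = 3670 × (33724.2 − 40) / (33724.2 + 3670 − 2 × 40) = 3670 × 33684.2 / 37314.2 ≈ 3312.98 mm.
Far limit Df = s·(H − f)/(H − s) = 3670 × (33724.2 − 40) / (33724.2 − 3670) = 3670 × 33684.2 / 30054.2 ≈ 4113.27 mm.
Depth of field = Df − Dn = 4113.27 − 3312.98 ≈ 800.29 mm ≈ 0.800 m.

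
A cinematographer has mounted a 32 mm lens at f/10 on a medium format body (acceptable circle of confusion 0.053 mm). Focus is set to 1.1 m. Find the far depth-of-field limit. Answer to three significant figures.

2.46 m

Hyperfocal distance H = f²/(N·c) + f = 32²/(10 × 0.053) + 32 = 1024/0.53 + 32 ≈ 1964.1 mm ≈ 1.964 m.
Far limit Df = s·(H − f)/(H − s) = 1100 × (1964.1 − 32) / (1964.1 − 1100) = 1100 × 1932.1 / 864.1 ≈ 2459.6 mm ≈ 2.46 m.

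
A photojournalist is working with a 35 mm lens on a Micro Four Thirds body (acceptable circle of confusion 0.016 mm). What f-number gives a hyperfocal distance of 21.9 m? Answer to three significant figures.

f/3.50

Rearrange H = f²/(N·c) + f for N: N = f² / ((H − f)·c).
N = 35² / ((21900 − 35) × 0.016) = 1225 / 349.8 ≈ 3.50.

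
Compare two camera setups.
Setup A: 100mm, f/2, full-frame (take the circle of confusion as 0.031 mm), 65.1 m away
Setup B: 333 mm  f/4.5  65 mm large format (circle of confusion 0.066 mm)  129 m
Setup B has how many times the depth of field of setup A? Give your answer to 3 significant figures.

1.61

Setup A: H = 100²/(2×0.031) + 100 ≈ 161390.3 mm; DoF = Df − Dn = 109045 − 46401 ≈ 62644 mm.
Setup B: H = 333²/(4.5×0.066) + 333 ≈ 373696.6 mm; DoF = Df − Dn = 196831 − 95938 ≈ 100893 mm.
Ratio = 100893 / 62644 ≈ 1.61.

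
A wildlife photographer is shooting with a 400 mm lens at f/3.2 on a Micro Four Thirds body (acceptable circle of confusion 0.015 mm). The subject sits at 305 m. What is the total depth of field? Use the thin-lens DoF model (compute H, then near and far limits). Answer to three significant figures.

56.2 m

Hyperfocal distance H = f²/(N·c) + f = 400²/(3.2 × 0.015) + 400 = 160000/0.048 + 400 ≈ 3333733.3 mm ≈ 3334 m.
Near limit Dn = s·(H − f)/(H + s − 2f) = 305000 × (3333733.3 − 400) / (3333733.3 + 305000 − 2 × 400) = 305000 × 3333333.3 / 3637933.3 ≈ 279463 mm.
Far limit Df = s·(H − f)/(H − s) = 305000 × (3333733.3 − 400) / (3333733.3 − 305000) = 305000 × 3333333.3 / 3028733.3 ≈ 335674 mm.
Depth of field = Df − Dn = 335674 − 279463 ≈ 56211 mm ≈ 56.2 m.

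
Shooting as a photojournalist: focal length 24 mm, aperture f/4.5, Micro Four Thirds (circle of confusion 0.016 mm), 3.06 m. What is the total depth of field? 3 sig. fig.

2.71 m

Hyperfocal distance H = f²/(N·c) + f = 24²/(4.5 × 0.016) + 24 = 576/0.072 + 24 ≈ 8024.0 mm ≈ 8.024 m.
Near limit Dn = s·(H − f)/(H + s − 2f) = 3060 × (8024.0 − 24) / (8024.0 + 3060 − 2 × 24) = 3060 × 8000.0 / 11036.0 ≈ 2218.2 mm.
Far limit Df = s·(H − f)/(H − s) = 3060 × (8024.0 − 24) / (8024.0 − 3060) = 3060 × 8000.0 / 4964.0 ≈ 4931.5 mm.
Depth of field = Df − Dn = 4931.5 − 2218.2 ≈ 2713.3 mm ≈ 2.71 m.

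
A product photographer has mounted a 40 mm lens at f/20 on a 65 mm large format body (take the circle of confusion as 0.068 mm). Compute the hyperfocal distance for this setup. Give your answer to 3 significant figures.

1.22 m

Hyperfocal distance H = f²/(N·c) + f = 40²/(20 × 0.068) + 40 = 1600/1.36 + 40 ≈ 1216.5 mm ≈ 1.22 m.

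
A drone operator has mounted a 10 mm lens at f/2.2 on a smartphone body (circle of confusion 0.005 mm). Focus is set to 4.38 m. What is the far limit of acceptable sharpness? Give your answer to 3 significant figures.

Hyperfocal distance H = f²/(N·c) + f = 10²/(2.2 × 0.005) + 10 = 100/0.011 + 10 ≈ 9100.9 mm ≈ 9.101 m.
Far limit Df = s·(H − f)/(H − s) = 4380 × (9100.9 − 10) / (9100.9 − 4380) = 4380 × 9090.9 / 4720.9 ≈ 8434.4 mm ≈ 8.43 m.

8.43 m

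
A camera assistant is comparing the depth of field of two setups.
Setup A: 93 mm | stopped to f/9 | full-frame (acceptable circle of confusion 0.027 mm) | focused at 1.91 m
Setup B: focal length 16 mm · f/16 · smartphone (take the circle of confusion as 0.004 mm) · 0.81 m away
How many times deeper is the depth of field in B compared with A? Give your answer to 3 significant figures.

Setup A: H = 93²/(9×0.027) + 93 ≈ 35685.6 mm; DoF = Df − Dn = 2012.75 − 1817.23 ≈ 195.52 mm.
Setup B: H = 16²/(16×0.004) + 16 ≈ 4016.0 mm; DoF = Df − Dn = 1010.61 − 675.84 ≈ 334.77 mm.
Ratio = 334.77 / 195.52 ≈ 1.71.

1.71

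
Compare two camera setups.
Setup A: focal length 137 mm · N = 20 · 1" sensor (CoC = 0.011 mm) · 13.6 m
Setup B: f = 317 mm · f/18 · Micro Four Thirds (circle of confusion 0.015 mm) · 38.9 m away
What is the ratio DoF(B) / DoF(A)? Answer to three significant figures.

Setup A: H = 137²/(20×0.011) + 137 ≈ 85450.6 mm; DoF = Df − Dn = 16148.3 − 11746.4 ≈ 4401.9 mm.
Setup B: H = 317²/(18×0.015) + 317 ≈ 372498.5 mm; DoF = Df − Dn = 43399.1 − 35246.1 ≈ 8153.0 mm.
Ratio = 8153.0 / 4401.9 ≈ 1.85.

1.85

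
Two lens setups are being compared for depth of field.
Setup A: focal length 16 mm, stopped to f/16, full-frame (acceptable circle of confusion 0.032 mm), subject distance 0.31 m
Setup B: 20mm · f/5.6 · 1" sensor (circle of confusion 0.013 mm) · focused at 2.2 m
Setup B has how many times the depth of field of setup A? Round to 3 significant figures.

Setup A: H = 16²/(16×0.032) + 16 ≈ 516.0 mm; DoF = Df − Dn = 752.43 − 195.21 ≈ 557.22 mm.
Setup B: H = 20²/(5.6×0.013) + 20 ≈ 5514.5 mm; DoF = Df − Dn = 3647.0 − 1575.1 ≈ 2071.9 mm.
Ratio = 2071.9 / 557.22 ≈ 3.72.

3.72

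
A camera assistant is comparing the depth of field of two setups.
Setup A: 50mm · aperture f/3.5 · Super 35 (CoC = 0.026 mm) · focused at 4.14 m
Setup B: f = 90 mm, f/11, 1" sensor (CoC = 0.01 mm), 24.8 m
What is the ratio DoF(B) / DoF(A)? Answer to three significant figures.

Setup A: H = 50²/(3.5×0.026) + 50 ≈ 27522.5 mm; DoF = Df − Dn = 4864.2 − 3603.5 ≈ 1260.7 mm.
Setup B: H = 90²/(11×0.01) + 90 ≈ 73726.4 mm; DoF = Df − Dn = 37325 − 18569 ≈ 18756 mm.
Ratio = 18756 / 1260.7 ≈ 14.9.

14.9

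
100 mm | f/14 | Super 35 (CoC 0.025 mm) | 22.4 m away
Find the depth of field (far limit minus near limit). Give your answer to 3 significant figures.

Hyperfocal distance H = f²/(N·c) + f = 100²/(14 × 0.025) + 100 = 10000/0.35 + 100 ≈ 28671.4 mm ≈ 28.67 m.
Near limit Dn = s·(H − f)/(H + s − 2f) = 22400 × (28671.4 − 100) / (28671.4 + 22400 − 2 × 100) = 22400 × 28571.4 / 50871.4 ≈ 12581 mm.
Far limit Df = s·(H − f)/(H − s) = 22400 × (28671.4 − 100) / (28671.4 − 22400) = 22400 × 28571.4 / 6271.4 ≈ 102050 mm.
Depth of field = Df − Dn = 102050 − 12581 ≈ 89469 mm ≈ 89.5 m.

89.5 m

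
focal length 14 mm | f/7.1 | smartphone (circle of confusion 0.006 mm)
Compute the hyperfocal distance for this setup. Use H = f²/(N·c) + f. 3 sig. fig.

Hyperfocal distance H = f²/(N·c) + f = 14²/(7.1 × 0.006) + 14 = 196/0.0426 + 14 ≈ 4614.9 mm ≈ 4.61 m.

4.61 m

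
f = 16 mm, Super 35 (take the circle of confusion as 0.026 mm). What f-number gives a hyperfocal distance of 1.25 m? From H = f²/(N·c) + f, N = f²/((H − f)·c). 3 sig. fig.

Rearrange H = f²/(N·c) + f for N: N = f² / ((H − f)·c).
N = 16² / ((1250 − 16) × 0.026) = 256 / 32.08 ≈ 7.98.

f/7.98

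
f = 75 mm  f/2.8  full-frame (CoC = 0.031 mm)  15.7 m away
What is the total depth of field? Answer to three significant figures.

Hyperfocal distance H = f²/(N·c) + f = 75²/(2.8 × 0.031) + 75 = 5625/0.0868 + 75 ≈ 64879.1 mm ≈ 64.88 m.
Near limit Dn = s·(H − f)/(H + s − 2f) = 15700 × (64879.1 − 75) / (64879.1 + 15700 − 2 × 75) = 15700 × 64804.1 / 80429.1 ≈ 12650.0 mm.
Far limit Df = s·(H − f)/(H − s) = 15700 × (64879.1 − 75) / (64879.1 − 15700) = 15700 × 64804.1 / 49179.1 ≈ 20688.1 mm.
Depth of field = Df − Dn = 20688.1 − 12650.0 ≈ 8038.1 mm ≈ 8.04 m.

8.04 m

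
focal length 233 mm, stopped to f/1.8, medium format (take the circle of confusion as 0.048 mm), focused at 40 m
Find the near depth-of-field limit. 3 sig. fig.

37.6 m

Hyperfocal distance H = f²/(N·c) + f = 233²/(1.8 × 0.048) + 233 = 54289/0.0864 + 233 ≈ 628577.9 mm ≈ 628.6 m.
Near limit Dn = s·(H − f)/(H + s − 2f) = 40000 × (628577.9 − 233) / (628577.9 + 40000 − 2 × 233) = 40000 × 628344.9 / 668111.9 ≈ 37619 mm ≈ 37.6 m.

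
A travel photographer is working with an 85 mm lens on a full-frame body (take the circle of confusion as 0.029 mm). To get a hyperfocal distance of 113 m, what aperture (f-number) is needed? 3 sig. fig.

f/2.21

Rearrange H = f²/(N·c) + f for N: N = f² / ((H − f)·c).
N = 85² / ((113000 − 85) × 0.029) = 7225 / 3275 ≈ 2.21.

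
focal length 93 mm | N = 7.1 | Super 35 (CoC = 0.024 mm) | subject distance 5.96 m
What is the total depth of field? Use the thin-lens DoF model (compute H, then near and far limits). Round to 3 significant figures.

Hyperfocal distance H = f²/(N·c) + f = 93²/(7.1 × 0.024) + 93 = 8649/0.1704 + 93 ≈ 50850.0 mm ≈ 50.85 m.
Near limit Dn = s·(H − f)/(H + s − 2f) = 5960 × (50850.0 − 93) / (50850.0 + 5960 − 2 × 93) = 5960 × 50757.0 / 56624.0 ≈ 5342.5 mm.
Far limit Df = s·(H − f)/(H − s) = 5960 × (50850.0 − 93) / (50850.0 − 5960) = 5960 × 50757.0 / 44890.0 ≈ 6739.0 mm.
Depth of field = Df − Dn = 6739.0 − 5342.5 ≈ 1396.5 mm ≈ 1.40 m.

1.40 m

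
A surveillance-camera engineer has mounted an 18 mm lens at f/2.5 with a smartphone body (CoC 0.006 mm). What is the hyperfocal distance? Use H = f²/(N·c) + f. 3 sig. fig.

21.6 m

Hyperfocal distance H = f²/(N·c) + f = 18²/(2.5 × 0.006) + 18 = 324/0.015 + 18 ≈ 21618.0 mm ≈ 21.6 m.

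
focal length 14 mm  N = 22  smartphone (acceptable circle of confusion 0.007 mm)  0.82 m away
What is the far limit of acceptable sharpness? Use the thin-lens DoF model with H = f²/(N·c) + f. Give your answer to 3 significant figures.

Hyperfocal distance H = f²/(N·c) + f = 14²/(22 × 0.007) + 14 = 196/0.154 + 14 ≈ 1286.7 mm ≈ 1.287 m.
Far limit Df = s·(H − f)/(H − s) = 820 × (1286.7 − 14) / (1286.7 − 820) = 820 × 1272.7 / 466.7 ≈ 2236.1 mm ≈ 2.24 m.

2.24 m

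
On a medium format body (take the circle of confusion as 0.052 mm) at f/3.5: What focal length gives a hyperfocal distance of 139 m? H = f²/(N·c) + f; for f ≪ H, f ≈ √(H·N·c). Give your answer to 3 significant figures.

From H = f²/(N·c) + f, with f ≪ H: f ≈ √(H·N·c) = √(139000 × 3.5 × 0.052) = √25298 ≈ 159.1 mm.
The +f correction barely moves this — solving exactly, f² + N·c·f − N·c·H = 0 ⇒ f = (−N·c + √((N·c)² + 4·N·c·H))/2 = (−0.182 + √101192)/2 ≈ 158.96 mm, so f ≈ 159 mm.

159 mm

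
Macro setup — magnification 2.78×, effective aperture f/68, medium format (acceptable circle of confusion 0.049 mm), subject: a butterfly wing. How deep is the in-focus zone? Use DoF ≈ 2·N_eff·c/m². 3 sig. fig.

0.862 mm

At magnification m, DoF ≈ 2·N_eff·c/m² = 2 × 68 × 0.049 / 2.78² = 6.664 / 7.728 ≈ 0.862 mm.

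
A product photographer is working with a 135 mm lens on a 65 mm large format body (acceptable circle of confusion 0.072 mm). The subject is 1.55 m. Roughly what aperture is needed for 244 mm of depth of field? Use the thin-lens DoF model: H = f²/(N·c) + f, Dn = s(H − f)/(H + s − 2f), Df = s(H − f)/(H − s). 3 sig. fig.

f/14

Write h = H − f = f²/(N·c). The thin-lens limits are Dn = s·h/(h + (s−f)) and Df = s·h/(h − (s−f)), so DoF = Df − Dn = 2·s·(s−f)·h / (h² − (s−f)²).
That is a quadratic in h: DoF·h² − 2·s·(s−f)·h − DoF·(s−f)² = 0 ⇒ h = (s−f)·(s + √(s² + DoF²)) / DoF = 1415 × (1550 + √(1550² + 244²)) / 244 = 1415 × (1550 + 1569.09) / 244 ≈ 18088 mm.
Then N = f²/(c·h) = 135² / (0.072 × 18088) = 18225 / 1302.3 ≈ 14.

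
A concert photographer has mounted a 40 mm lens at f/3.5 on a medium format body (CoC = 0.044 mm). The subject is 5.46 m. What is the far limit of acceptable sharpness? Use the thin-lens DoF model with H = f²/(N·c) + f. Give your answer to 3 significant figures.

11.4 m

Hyperfocal distance H = f²/(N·c) + f = 40²/(3.5 × 0.044) + 40 = 1600/0.154 + 40 ≈ 10429.6 mm ≈ 10.43 m.
Far limit Df = s·(H − f)/(H − s) = 5460 × (10429.6 − 40) / (10429.6 − 5460) = 5460 × 10389.6 / 4969.6 ≈ 11415 mm ≈ 11.4 m.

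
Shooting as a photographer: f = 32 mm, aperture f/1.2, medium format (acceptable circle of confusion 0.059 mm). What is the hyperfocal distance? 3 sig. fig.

14.5 m

Hyperfocal distance H = f²/(N·c) + f = 32²/(1.2 × 0.059) + 32 = 1024/0.0708 + 32 ≈ 14495.3 mm ≈ 14.5 m.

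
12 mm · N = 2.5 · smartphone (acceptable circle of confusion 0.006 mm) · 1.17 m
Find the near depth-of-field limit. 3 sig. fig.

1.04 m

Hyperfocal distance H = f²/(N·c) + f = 12²/(2.5 × 0.006) + 12 = 144/0.015 + 12 ≈ 9612.0 mm ≈ 9.612 m.
Near limit Dn = s·(H − f)/(H + s − 2f) = 1170 × (9612.0 − 12) / (9612.0 + 1170 − 2 × 12) = 1170 × 9600.0 / 10758.0 ≈ 1044.1 mm ≈ 1.04 m.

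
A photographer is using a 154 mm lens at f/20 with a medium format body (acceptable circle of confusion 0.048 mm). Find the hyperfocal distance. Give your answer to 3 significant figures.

24.9 m

Hyperfocal distance H = f²/(N·c) + f = 154²/(20 × 0.048) + 154 = 23716/0.96 + 154 ≈ 24858.2 mm ≈ 24.9 m.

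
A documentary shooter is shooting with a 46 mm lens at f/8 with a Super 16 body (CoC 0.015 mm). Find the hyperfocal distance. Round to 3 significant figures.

Hyperfocal distance H = f²/(N·c) + f = 46²/(8 × 0.015) + 46 = 2116/0.12 + 46 ≈ 17679.3 mm ≈ 17.7 m.

17.7 m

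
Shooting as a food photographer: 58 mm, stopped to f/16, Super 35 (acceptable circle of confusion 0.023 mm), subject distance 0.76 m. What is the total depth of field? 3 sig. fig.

Hyperfocal distance H = f²/(N·c) + f = 58²/(16 × 0.023) + 58 = 3364/0.368 + 58 ≈ 9199.3 mm ≈ 9.199 m.
Near limit Dn = s·(H − f)/(H + s − 2f) = 760 × (9199.3 − 58) / (9199.3 + 760 − 2 × 58) = 760 × 9141.3 / 9843.3 ≈ 705.80 mm.
Far limit Df = s·(H − f)/(H − s) = 760 × (9199.3 − 58) / (9199.3 − 760) = 760 × 9141.3 / 8439.3 ≈ 823.22 mm.
Depth of field = Df − Dn = 823.22 − 705.80 ≈ 117.42 mm.

117 mm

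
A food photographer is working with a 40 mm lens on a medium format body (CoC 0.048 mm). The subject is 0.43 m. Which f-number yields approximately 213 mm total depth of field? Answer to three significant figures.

f/20

Write h = H − f = f²/(N·c). The thin-lens limits are Dn = s·h/(h + (s−f)) and Df = s·h/(h − (s−f)), so DoF = Df − Dn = 2·s·(s−f)·h / (h² − (s−f)²).
That is a quadratic in h: DoF·h² − 2·s·(s−f)·h − DoF·(s−f)² = 0 ⇒ h = (s−f)·(s + √(s² + DoF²)) / DoF = 390 × (430 + √(430² + 213²)) / 213 = 390 × (430 + 479.864) / 213 ≈ 1665.9 mm.
Then N = f²/(c·h) = 40² / (0.048 × 1665.9) = 1600 / 79.965 ≈ 20.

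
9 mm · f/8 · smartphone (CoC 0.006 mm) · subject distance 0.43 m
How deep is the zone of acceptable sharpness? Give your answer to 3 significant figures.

Hyperfocal distance H = f²/(N·c) + f = 9²/(8 × 0.006) + 9 = 81/0.048 + 9 ≈ 1696.5 mm ≈ 1.696 m.
Near limit Dn = s·(H − f)/(H + s − 2f) = 430 × (1696.5 − 9) / (1696.5 + 430 − 2 × 9) = 430 × 1687.5 / 2108.5 ≈ 344.14 mm.
Far limit Df = s·(H − f)/(H − s) = 430 × (1696.5 − 9) / (1696.5 − 430) = 430 × 1687.5 / 1266.5 ≈ 572.94 mm.
Depth of field = Df − Dn = 572.94 − 344.14 ≈ 228.80 mm.

229 mm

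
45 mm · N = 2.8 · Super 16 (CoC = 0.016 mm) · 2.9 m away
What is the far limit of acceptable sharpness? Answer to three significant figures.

3.10 m

Hyperfocal distance H = f²/(N·c) + f = 45²/(2.8 × 0.016) + 45 = 2025/0.0448 + 45 ≈ 45245.9 mm ≈ 45.25 m.
Far limit Df = s·(H − f)/(H − s) = 2900 × (45245.9 − 45) / (45245.9 − 2900) = 2900 × 45200.9 / 42345.9 ≈ 3095.5 mm ≈ 3.10 m.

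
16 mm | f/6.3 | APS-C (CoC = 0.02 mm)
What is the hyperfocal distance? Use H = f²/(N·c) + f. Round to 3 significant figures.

Hyperfocal distance H = f²/(N·c) + f = 16²/(6.3 × 0.02) + 16 = 256/0.126 + 16 ≈ 2047.7 mm ≈ 2.05 m.

2.05 m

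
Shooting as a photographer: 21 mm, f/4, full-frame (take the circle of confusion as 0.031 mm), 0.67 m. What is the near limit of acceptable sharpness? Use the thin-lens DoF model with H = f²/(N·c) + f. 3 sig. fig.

0.567 m

Hyperfocal distance H = f²/(N·c) + f = 21²/(4 × 0.031) + 21 = 441/0.124 + 21 ≈ 3577.5 mm ≈ 3.577 m.
Near limit Dn = s·(H − f)/(H + s − 2f) = 670 × (3577.5 − 21) / (3577.5 + 670 − 2 × 21) = 670 × 3556.5 / 4205.5 ≈ 566.60 mm ≈ 0.567 m.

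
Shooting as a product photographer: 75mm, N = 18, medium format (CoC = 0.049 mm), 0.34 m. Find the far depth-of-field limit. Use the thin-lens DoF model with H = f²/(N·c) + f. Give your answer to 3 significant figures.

355 mm

Hyperfocal distance H = f²/(N·c) + f = 75²/(18 × 0.049) + 75 = 5625/0.882 + 75 ≈ 6452.6 mm ≈ 6.453 m.
Far limit Df = s·(H − f)/(H − s) = 340 × (6452.6 − 75) / (6452.6 − 340) = 340 × 6377.6 / 6112.6 ≈ 354.74 mm.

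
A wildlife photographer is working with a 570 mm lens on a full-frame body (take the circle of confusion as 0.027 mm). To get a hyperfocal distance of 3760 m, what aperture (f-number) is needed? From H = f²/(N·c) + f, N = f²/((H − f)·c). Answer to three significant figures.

Rearrange H = f²/(N·c) + f for N: N = f² / ((H − f)·c).
N = 570² / ((3760000 − 570) × 0.027) = 324900 / 101505 ≈ 3.20.

f/3.20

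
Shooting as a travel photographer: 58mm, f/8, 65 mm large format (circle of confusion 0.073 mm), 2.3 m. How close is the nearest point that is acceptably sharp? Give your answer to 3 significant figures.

Hyperfocal distance H = f²/(N·c) + f = 58²/(8 × 0.073) + 58 = 3364/0.584 + 58 ≈ 5818.3 mm ≈ 5.818 m.
Near limit Dn = s·(H − f)/(H + s − 2f) = 2300 × (5818.3 − 58) / (5818.3 + 2300 − 2 × 58) = 2300 × 5760.3 / 8002.3 ≈ 1655.6 mm ≈ 1.66 m.

1.66 m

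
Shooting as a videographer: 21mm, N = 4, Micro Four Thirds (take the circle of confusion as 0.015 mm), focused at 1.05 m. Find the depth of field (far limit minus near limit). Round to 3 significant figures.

300 mm

Hyperfocal distance H = f²/(N·c) + f = 21²/(4 × 0.015) + 21 = 441/0.06 + 21 ≈ 7371.0 mm ≈ 7.371 m.
Near limit Dn = s·(H − f)/(H + s − 2f) = 1050 × (7371.0 − 21) / (7371.0 + 1050 − 2 × 21) = 1050 × 7350.0 / 8379.0 ≈ 921.05 mm.
Far limit Df = s·(H − f)/(H − s) = 1050 × (7371.0 − 21) / (7371.0 − 1050) = 1050 × 7350.0 / 6321.0 ≈ 1220.93 mm.
Depth of field = Df − Dn = 1220.93 − 921.05 ≈ 299.88 mm.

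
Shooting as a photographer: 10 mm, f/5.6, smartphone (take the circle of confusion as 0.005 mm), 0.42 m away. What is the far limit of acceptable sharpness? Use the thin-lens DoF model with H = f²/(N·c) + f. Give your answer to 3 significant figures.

Hyperfocal distance H = f²/(N·c) + f = 10²/(5.6 × 0.005) + 10 = 100/0.028 + 10 ≈ 3581.4 mm ≈ 3.581 m.
Far limit Df = s·(H − f)/(H − s) = 420 × (3581.4 − 10) / (3581.4 − 420) = 420 × 3571.4 / 3161.4 ≈ 474.47 mm.

474 mm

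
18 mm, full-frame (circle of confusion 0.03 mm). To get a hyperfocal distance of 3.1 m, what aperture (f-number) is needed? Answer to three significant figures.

Rearrange H = f²/(N·c) + f for N: N = f² / ((H − f)·c).
N = 18² / ((3100 − 18) × 0.03) = 324 / 92.46 ≈ 3.50.

f/3.50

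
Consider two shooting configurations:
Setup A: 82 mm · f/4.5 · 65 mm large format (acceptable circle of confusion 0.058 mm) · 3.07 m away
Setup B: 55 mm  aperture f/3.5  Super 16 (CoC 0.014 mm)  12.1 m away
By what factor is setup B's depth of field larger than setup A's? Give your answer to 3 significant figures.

6.80

Setup A: H = 82²/(4.5×0.058) + 82 ≈ 25844.5 mm; DoF = Df − Dn = 3472.78 − 2750.94 ≈ 721.84 mm.
Setup B: H = 55²/(3.5×0.014) + 55 ≈ 61789.7 mm; DoF = Df − Dn = 15033.1 − 10124.6 ≈ 4908.5 mm.
Ratio = 4908.5 / 721.84 ≈ 6.80.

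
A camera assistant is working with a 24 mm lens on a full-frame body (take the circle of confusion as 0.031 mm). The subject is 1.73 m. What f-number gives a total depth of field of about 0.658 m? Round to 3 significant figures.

f/2.00

Write h = H − f = f²/(N·c). The thin-lens limits are Dn = s·h/(h + (s−f)) and Df = s·h/(h − (s−f)), so DoF = Df − Dn = 2·s·(s−f)·h / (h² − (s−f)²).
That is a quadratic in h: DoF·h² − 2·s·(s−f)·h − DoF·(s−f)² = 0 ⇒ h = (s−f)·(s + √(s² + DoF²)) / DoF = 1706 × (1730 + √(1730² + 658²)) / 658 = 1706 × (1730 + 1850.91) / 658 ≈ 9284.2 mm.
Then N = f²/(c·h) = 24² / (0.031 × 9284.2) = 576 / 287.81 ≈ 2.00.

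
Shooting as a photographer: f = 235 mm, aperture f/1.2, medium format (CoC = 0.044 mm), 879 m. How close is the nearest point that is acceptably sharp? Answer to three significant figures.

478 m

Hyperfocal distance H = f²/(N·c) + f = 235²/(1.2 × 0.044) + 235 = 55225/0.0528 + 235 ≈ 1046163.0 mm ≈ 1046 m.
Near limit Dn = s·(H − f)/(H + s − 2f) = 879000 × (1046163.0 − 235) / (1046163.0 + 879000 − 2 × 235) = 879000 × 1045928.0 / 1924693.0 ≈ 477671 mm ≈ 478 m.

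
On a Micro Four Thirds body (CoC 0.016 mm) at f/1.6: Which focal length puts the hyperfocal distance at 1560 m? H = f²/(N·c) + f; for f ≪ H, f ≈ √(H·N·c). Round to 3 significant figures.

From H = f²/(N·c) + f, with f ≪ H: f ≈ √(H·N·c) = √(1560000 × 1.6 × 0.016) = √39936 ≈ 199.8 mm.
The +f correction barely moves this — solving exactly, f² + N·c·f − N·c·H = 0 ⇒ f = (−N·c + √((N·c)² + 4·N·c·H))/2 = (−0.0256 + √159744)/2 ≈ 199.83 mm, so f ≈ 200 mm.

200 mm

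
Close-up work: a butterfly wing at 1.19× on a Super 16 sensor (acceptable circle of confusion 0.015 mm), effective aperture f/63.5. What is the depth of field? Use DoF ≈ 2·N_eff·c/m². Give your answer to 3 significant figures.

1.35 mm

At magnification m, DoF ≈ 2·N_eff·c/m² = 2 × 63.5 × 0.015 / 1.19² = 1.905 / 1.416 ≈ 1.35 mm.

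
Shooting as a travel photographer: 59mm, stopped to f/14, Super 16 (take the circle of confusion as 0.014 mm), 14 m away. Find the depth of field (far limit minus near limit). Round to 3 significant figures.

Hyperfocal distance H = f²/(N·c) + f = 59²/(14 × 0.014) + 59 = 3481/0.196 + 59 ≈ 17819.2 mm ≈ 17.82 m.
Near limit Dn = s·(H − f)/(H + s − 2f) = 14000 × (17819.2 − 59) / (17819.2 + 14000 − 2 × 59) = 14000 × 17760.2 / 31701.2 ≈ 7843 mm.
Far limit Df = s·(H − f)/(H − s) = 14000 × (17819.2 − 59) / (17819.2 − 14000) = 14000 × 17760.2 / 3819.2 ≈ 65103 mm.
Depth of field = Df − Dn = 65103 − 7843 ≈ 57260 mm ≈ 57.3 m.

57.3 m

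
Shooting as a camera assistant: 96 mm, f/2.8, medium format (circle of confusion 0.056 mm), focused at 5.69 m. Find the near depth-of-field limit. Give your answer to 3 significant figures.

5.20 m

Hyperfocal distance H = f²/(N·c) + f = 96²/(2.8 × 0.056) + 96 = 9216/0.1568 + 96 ≈ 58871.5 mm ≈ 58.87 m.
Near limit Dn = s·(H − f)/(H + s − 2f) = 5690 × (58871.5 − 96) / (58871.5 + 5690 − 2 × 96) = 5690 × 58775.5 / 64369.5 ≈ 5195.5 mm ≈ 5.20 m.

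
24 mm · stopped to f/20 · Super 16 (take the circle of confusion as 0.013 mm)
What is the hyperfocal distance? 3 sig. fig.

Hyperfocal distance H = f²/(N·c) + f = 24²/(20 × 0.013) + 24 = 576/0.26 + 24 ≈ 2239.4 mm ≈ 2.24 m.

2.24 m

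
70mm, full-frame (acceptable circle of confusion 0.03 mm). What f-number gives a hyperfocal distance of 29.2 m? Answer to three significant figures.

f/5.61

Rearrange H = f²/(N·c) + f for N: N = f² / ((H − f)·c).
N = 70² / ((29200 − 70) × 0.03) = 4900 / 873.9 ≈ 5.61.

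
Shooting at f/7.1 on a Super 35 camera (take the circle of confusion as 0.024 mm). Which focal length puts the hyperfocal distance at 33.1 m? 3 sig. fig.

75.0 mm

From H = f²/(N·c) + f, with f ≪ H: f ≈ √(H·N·c) = √(33100 × 7.1 × 0.024) = √5640.2 ≈ 75.10 mm.
Exact: f² + N·c·f − N·c·H = 0 ⇒ f = (−N·c + √((N·c)² + 4·N·c·H))/2 = (−0.1704 + √22561)/2 ≈ 75.016 mm ≈ 75.0 mm.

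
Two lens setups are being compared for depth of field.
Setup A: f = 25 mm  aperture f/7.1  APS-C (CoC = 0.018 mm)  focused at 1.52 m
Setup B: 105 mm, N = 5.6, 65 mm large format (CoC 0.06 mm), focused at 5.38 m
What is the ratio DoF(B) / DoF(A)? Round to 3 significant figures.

1.73

Setup A: H = 25²/(7.1×0.018) + 25 ≈ 4915.5 mm; DoF = Df − Dn = 2189.2 − 1164.1 ≈ 1025.1 mm.
Setup B: H = 105²/(5.6×0.06) + 105 ≈ 32917.5 mm; DoF = Df − Dn = 6410.6 − 4634.9 ≈ 1775.7 mm.
Ratio = 1775.7 / 1025.1 ≈ 1.73.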